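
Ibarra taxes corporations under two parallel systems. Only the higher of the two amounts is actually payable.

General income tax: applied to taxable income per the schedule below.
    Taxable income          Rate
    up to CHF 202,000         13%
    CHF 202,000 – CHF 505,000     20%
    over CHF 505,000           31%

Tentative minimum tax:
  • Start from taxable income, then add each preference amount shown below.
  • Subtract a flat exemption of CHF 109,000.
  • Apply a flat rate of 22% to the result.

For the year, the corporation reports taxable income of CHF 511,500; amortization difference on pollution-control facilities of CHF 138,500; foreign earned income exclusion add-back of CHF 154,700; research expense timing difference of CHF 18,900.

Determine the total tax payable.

General income tax:
  CHF 202,000 × 13% = CHF 26,260
  CHF 303,000 × 20% = CHF 60,600
  CHF 6,500 × 31% = CHF 2,015
  → CHF 88,875

Tentative minimum tax:
  Adjusted income: CHF 511,500 + CHF 138,500 + CHF 154,700 + CHF 18,900 = CHF 823,600
  Less exemption CHF 109,000 → base CHF 714,600
  CHF 714,600 × 22% = CHF 157,212

CHF 157,212 > CHF 88,875, so the tentative minimum tax is the binding amount.

CHF 157,212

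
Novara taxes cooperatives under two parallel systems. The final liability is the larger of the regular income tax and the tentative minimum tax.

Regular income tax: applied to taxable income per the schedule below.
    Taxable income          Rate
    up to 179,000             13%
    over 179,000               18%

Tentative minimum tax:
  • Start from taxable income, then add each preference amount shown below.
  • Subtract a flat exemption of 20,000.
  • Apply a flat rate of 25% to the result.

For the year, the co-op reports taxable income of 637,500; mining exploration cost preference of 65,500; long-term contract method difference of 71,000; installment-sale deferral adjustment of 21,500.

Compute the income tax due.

193,875

Regular income tax:
  179,000 × 13% = 23,270
  458,500 × 18% = 82,530
  → 105,800

Tentative minimum tax:
  Adjusted income: 637,500 + 65,500 + 71,000 + 21,500 = 795,500
  Less exemption 20,000 → base 775,500
  775,500 × 25% = 193,875

193,875 > 105,800, so the tentative minimum tax is the binding amount.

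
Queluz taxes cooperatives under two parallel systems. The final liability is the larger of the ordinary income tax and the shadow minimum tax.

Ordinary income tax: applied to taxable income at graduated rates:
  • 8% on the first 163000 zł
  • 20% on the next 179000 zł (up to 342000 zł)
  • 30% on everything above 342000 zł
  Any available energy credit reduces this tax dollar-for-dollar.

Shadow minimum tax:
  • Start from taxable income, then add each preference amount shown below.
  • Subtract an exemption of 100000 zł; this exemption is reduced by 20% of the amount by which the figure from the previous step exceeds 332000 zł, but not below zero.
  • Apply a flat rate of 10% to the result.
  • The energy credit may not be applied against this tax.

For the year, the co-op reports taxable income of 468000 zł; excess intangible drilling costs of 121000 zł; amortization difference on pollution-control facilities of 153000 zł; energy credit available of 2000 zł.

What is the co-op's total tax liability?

Shadow minimum tax:
  Adjusted income: 468000 zł + 121000 zł + 153000 zł = 742000 zł
  Exemption: 100000 zł − 20% × (742000 zł − 332000 zł) = 100000 zł − 82000 zł = 18000 zł
  Base: 742000 zł − 18000 zł = 724000 zł
  724000 zł × 10% = 72400 zł

Ordinary income tax:
  163000 zł × 8% = 13040 zł
  179000 zł × 20% = 35800 zł
  126000 zł × 30% = 37800 zł
  → 86640 zł
  Less energy credit 2000 zł → 84640 zł

84640 zł > 72400 zł, so the ordinary income tax governs.

84640 zł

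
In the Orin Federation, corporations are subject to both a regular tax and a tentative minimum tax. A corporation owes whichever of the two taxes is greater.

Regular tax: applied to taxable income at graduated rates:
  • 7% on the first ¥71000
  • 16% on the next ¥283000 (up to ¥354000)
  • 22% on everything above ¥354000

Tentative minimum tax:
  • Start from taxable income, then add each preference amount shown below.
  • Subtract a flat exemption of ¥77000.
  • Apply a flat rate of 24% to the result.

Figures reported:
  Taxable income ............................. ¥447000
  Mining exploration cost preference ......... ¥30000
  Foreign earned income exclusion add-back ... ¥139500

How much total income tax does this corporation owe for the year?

¥129480

Tentative minimum tax:
  Adjusted income: ¥447000 + ¥30000 + ¥139500 = ¥616500
  Less exemption ¥77000 → base ¥539500
  ¥539500 × 24% = ¥129480

Regular tax:
  ¥71000 × 7% = ¥4970
  ¥283000 × 16% = ¥45280
  ¥93000 × 22% = ¥20460
  → ¥70710

¥129480 > ¥70710, so the tentative minimum tax is the binding amount.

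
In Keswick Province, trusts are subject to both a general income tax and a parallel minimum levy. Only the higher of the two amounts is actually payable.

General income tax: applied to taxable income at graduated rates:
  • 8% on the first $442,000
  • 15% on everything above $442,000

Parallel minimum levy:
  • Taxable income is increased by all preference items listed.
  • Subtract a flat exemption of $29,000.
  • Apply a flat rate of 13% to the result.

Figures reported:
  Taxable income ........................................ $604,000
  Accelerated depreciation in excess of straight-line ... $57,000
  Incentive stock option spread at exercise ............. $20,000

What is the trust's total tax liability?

$84,760

General income tax:
  $442,000 × 8% = $35,360
  $162,000 × 15% = $24,300
  → $59,660

Parallel minimum levy:
  Adjusted income: $604,000 + $57,000 + $20,000 = $681,000
  Less exemption $29,000 → base $652,000
  $652,000 × 13% = $84,760

$84,760 > $59,660, so the parallel minimum levy is the binding amount.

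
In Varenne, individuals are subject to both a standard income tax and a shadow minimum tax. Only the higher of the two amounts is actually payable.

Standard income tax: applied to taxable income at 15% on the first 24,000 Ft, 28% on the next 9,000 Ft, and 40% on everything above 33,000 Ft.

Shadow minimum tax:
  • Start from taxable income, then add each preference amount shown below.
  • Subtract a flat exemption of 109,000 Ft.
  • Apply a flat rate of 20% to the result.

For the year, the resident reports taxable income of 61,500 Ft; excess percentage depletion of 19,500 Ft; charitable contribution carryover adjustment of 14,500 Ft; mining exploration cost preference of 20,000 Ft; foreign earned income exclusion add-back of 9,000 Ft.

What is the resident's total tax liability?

17,520 Ft

Shadow minimum tax:
  Adjusted income: 61,500 Ft + 19,500 Ft + 14,500 Ft + 20,000 Ft + 9,000 Ft = 124,500 Ft
  Less exemption 109,000 Ft → base 15,500 Ft
  15,500 Ft × 20% = 3,100 Ft

Standard income tax:
  24,000 Ft × 15% = 3,600 Ft
  9,000 Ft × 28% = 2,520 Ft
  28,500 Ft × 40% = 11,400 Ft
  → 17,520 Ft

17,520 Ft > 3,100 Ft, so the standard income tax governs.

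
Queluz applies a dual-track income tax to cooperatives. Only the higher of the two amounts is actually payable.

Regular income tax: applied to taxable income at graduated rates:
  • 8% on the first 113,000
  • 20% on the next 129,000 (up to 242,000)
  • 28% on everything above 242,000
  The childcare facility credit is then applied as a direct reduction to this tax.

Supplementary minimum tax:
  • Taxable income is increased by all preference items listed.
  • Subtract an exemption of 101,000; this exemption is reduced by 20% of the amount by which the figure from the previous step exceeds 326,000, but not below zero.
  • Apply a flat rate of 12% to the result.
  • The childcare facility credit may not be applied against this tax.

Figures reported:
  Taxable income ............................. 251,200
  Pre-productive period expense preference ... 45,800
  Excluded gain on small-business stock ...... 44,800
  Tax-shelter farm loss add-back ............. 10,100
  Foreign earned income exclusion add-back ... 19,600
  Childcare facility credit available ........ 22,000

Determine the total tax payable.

33,552

Regular income tax:
  113,000 × 8% = 9,040
  129,000 × 20% = 25,800
  9,200 × 28% = 2,576
  → 37,416
  Less childcare facility credit 22,000 → 15,416

Supplementary minimum tax:
  Adjusted income: 251,200 + 45,800 + 44,800 + 10,100 + 19,600 = 371,500
  Exemption: 101,000 − 20% × (371,500 − 326,000) = 101,000 − 9,100 = 91,900
  Base: 371,500 − 91,900 = 279,600
  279,600 × 12% = 33,552

33,552 > 15,416, so the supplementary minimum tax is the binding amount.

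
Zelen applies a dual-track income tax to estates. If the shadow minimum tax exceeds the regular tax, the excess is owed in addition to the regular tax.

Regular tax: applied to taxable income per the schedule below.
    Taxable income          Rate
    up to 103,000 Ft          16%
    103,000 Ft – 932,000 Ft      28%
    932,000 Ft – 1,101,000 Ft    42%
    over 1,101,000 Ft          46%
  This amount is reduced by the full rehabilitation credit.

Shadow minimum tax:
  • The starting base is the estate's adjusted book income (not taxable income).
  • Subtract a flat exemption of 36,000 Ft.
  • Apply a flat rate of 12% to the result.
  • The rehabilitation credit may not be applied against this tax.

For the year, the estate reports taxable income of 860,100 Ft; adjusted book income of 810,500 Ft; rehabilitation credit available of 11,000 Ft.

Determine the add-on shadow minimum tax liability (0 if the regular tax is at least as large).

0 Ft

Regular tax:
  103,000 Ft × 16% = 16,480 Ft
  757,100 Ft × 28% = 211,988 Ft
  → 228,468 Ft
  Less rehabilitation credit 11,000 Ft → 217,468 Ft

Shadow minimum tax:
  Base (adjusted book income): 810,500 Ft
  Less exemption 36,000 Ft → base 774,500 Ft
  774,500 Ft × 12% = 92,940 Ft

92,940 Ft ≤ 217,468 Ft, so no add-on is due.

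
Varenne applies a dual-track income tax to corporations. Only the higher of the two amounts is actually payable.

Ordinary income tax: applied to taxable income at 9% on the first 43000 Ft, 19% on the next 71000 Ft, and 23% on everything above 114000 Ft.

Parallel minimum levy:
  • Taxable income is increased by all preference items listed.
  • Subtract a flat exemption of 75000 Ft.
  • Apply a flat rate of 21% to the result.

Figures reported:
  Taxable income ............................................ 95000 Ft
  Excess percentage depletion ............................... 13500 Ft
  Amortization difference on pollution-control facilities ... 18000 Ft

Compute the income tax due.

13750 Ft

Ordinary income tax:
  43000 Ft × 9% = 3870 Ft
  52000 Ft × 19% = 9880 Ft
  → 13750 Ft

Parallel minimum levy:
  Adjusted income: 95000 Ft + 13500 Ft + 18000 Ft = 126500 Ft
  Less exemption 75000 Ft → base 51500 Ft
  51500 Ft × 21% = 10815 Ft

13750 Ft > 10815 Ft, so the ordinary income tax governs.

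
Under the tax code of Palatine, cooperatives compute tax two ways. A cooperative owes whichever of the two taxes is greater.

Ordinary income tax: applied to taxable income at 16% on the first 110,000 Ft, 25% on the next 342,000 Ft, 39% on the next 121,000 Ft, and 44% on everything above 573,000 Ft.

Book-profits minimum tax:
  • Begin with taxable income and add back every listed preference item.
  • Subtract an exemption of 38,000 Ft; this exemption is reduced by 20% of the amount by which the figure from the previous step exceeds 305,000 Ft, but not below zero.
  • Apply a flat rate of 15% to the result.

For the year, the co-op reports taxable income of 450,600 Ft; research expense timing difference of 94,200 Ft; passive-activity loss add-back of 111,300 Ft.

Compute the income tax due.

Ordinary income tax:
  110,000 Ft × 16% = 17,600 Ft
  340,600 Ft × 25% = 85,150 Ft
  → 102,750 Ft

Book-profits minimum tax:
  Adjusted income: 450,600 Ft + 94,200 Ft + 111,300 Ft = 656,100 Ft
  Exemption: 20% × (656,100 Ft − 305,000 Ft) = 70,220 Ft ≥ 38,000 Ft, so the exemption is fully phased out
  Base: 656,100 Ft − 0 Ft = 656,100 Ft
  656,100 Ft × 15% = 98,415 Ft

102,750 Ft > 98,415 Ft, so the ordinary income tax governs.

102,750 Ft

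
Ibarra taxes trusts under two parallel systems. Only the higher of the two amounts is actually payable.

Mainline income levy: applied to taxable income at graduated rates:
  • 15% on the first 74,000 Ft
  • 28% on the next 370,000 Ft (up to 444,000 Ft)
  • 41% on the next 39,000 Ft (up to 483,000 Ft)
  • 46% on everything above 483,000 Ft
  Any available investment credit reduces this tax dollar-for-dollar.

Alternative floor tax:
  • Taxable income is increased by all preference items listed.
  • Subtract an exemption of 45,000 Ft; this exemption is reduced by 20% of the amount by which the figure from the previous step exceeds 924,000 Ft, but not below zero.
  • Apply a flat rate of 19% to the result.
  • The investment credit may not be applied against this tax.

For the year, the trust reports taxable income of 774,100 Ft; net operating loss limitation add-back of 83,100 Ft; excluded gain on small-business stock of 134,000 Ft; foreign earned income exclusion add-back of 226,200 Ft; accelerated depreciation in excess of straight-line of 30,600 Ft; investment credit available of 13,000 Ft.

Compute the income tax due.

Mainline income levy:
  74,000 Ft × 15% = 11,100 Ft
  370,000 Ft × 28% = 103,600 Ft
  39,000 Ft × 41% = 15,990 Ft
  291,100 Ft × 46% = 133,906 Ft
  → 264,596 Ft
  Less investment credit 13,000 Ft → 251,596 Ft

Alternative floor tax:
  Adjusted income: 774,100 Ft + 83,100 Ft + 134,000 Ft + 226,200 Ft + 30,600 Ft = 1,248,000 Ft
  Exemption: 20% × (1,248,000 Ft − 924,000 Ft) = 64,800 Ft ≥ 45,000 Ft, so the exemption is fully phased out
  Base: 1,248,000 Ft − 0 Ft = 1,248,000 Ft
  1,248,000 Ft × 19% = 237,120 Ft

251,596 Ft > 237,120 Ft, so the mainline income levy governs.

251,596 Ft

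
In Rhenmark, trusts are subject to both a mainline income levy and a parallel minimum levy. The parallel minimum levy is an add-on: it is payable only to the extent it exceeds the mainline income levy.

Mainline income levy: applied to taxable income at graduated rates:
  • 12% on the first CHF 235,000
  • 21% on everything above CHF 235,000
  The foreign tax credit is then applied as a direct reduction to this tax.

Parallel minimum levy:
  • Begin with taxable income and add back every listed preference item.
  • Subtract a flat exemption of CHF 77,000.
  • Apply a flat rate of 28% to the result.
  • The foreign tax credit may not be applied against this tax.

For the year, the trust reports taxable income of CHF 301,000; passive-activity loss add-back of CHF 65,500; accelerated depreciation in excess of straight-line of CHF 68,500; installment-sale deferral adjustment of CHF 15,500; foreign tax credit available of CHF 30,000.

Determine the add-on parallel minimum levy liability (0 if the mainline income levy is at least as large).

Mainline income levy:
  CHF 235,000 × 12% = CHF 28,200
  CHF 66,000 × 21% = CHF 13,860
  → CHF 42,060
  Less foreign tax credit CHF 30,000 → CHF 12,060

Parallel minimum levy:
  Adjusted income: CHF 301,000 + CHF 65,500 + CHF 68,500 + CHF 15,500 = CHF 450,500
  Less exemption CHF 77,000 → base CHF 373,500
  CHF 373,500 × 28% = CHF 104,580

Excess of parallel minimum levy over mainline income levy: CHF 104,580 − CHF 12,060 = CHF 92,520.

CHF 92,520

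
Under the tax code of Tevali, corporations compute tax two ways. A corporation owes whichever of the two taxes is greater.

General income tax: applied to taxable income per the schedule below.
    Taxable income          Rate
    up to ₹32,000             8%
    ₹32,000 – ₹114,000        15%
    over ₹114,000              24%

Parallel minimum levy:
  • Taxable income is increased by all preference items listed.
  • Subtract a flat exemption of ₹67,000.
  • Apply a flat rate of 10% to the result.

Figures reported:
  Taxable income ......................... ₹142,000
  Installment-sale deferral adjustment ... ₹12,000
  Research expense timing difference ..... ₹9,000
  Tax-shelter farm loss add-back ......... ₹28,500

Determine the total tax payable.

₹21,580

Parallel minimum levy:
  Adjusted income: ₹142,000 + ₹12,000 + ₹9,000 + ₹28,500 = ₹191,500
  Less exemption ₹67,000 → base ₹124,500
  ₹124,500 × 10% = ₹12,450

General income tax:
  ₹32,000 × 8% = ₹2,560
  ₹82,000 × 15% = ₹12,300
  ₹28,000 × 24% = ₹6,720
  → ₹21,580

₹21,580 > ₹12,450, so the general income tax governs.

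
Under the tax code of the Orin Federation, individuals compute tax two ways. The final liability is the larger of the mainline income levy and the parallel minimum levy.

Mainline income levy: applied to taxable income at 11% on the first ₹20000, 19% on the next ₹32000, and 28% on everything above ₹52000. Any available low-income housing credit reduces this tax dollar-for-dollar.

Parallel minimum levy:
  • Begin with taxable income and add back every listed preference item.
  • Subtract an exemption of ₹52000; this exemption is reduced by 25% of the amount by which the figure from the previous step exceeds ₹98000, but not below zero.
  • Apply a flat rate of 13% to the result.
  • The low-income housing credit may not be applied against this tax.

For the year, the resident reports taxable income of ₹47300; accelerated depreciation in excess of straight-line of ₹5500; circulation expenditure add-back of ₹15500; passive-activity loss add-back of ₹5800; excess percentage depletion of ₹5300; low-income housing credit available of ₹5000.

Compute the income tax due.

₹3562

Mainline income levy:
  ₹20000 × 11% = ₹2200
  ₹27300 × 19% = ₹5187
  → ₹7387
  Less low-income housing credit ₹5000 → ₹2387

Parallel minimum levy:
  Adjusted income: ₹47300 + ₹5500 + ₹15500 + ₹5800 + ₹5300 = ₹79400
  Exemption: ₹79400 ≤ ₹98000, so full ₹52000 applies
  Base: ₹79400 − ₹52000 = ₹27400
  ₹27400 × 13% = ₹3562

₹3562 > ₹2387, so the parallel minimum levy is the binding amount.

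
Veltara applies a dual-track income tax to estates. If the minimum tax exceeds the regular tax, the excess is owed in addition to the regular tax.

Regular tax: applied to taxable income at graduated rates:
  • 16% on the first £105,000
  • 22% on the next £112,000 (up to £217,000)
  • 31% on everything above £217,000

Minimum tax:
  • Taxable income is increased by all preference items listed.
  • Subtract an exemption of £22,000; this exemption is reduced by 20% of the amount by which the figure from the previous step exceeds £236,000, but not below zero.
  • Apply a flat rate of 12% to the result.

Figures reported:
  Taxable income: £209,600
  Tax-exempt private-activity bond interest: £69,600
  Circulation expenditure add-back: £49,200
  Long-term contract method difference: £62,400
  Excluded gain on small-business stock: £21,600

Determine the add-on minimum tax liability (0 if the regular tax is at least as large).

£9,676

Minimum tax:
  Adjusted income: £209,600 + £69,600 + £49,200 + £62,400 + £21,600 = £412,400
  Exemption: 20% × (£412,400 − £236,000) = £35,280 ≥ £22,000, so the exemption is fully phased out
  Base: £412,400 − £0 = £412,400
  £412,400 × 12% = £49,488

Regular tax:
  £105,000 × 16% = £16,800
  £104,600 × 22% = £23,012
  → £39,812

Excess of minimum tax over regular tax: £49,488 − £39,812 = £9,676.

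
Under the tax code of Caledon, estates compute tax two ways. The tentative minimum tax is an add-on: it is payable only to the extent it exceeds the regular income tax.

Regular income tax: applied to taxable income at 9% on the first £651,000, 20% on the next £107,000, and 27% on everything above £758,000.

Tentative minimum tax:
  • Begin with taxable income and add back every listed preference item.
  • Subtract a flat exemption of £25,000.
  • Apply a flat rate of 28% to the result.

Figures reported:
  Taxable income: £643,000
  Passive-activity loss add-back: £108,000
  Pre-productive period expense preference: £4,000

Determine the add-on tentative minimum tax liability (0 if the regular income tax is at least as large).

£146,530

Tentative minimum tax:
  Adjusted income: £643,000 + £108,000 + £4,000 = £755,000
  Less exemption £25,000 → base £730,000
  £730,000 × 28% = £204,400

Regular income tax:
  £643,000 × 9% = £57,870

Excess of tentative minimum tax over regular income tax: £204,400 − £57,870 = £146,530.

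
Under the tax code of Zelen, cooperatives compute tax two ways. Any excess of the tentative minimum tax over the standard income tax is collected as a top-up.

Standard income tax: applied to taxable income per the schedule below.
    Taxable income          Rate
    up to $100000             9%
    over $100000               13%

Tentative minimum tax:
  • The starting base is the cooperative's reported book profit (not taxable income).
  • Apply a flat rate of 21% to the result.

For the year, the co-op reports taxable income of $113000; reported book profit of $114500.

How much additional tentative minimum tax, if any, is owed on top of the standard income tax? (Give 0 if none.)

Standard income tax:
  $100000 × 9% = $9000
  $13000 × 13% = $1690
  → $10690

Tentative minimum tax:
  Base (reported book profit): $114500
  $114500 × 21% = $24045

Excess of tentative minimum tax over standard income tax: $24045 − $10690 = $13355.

$13355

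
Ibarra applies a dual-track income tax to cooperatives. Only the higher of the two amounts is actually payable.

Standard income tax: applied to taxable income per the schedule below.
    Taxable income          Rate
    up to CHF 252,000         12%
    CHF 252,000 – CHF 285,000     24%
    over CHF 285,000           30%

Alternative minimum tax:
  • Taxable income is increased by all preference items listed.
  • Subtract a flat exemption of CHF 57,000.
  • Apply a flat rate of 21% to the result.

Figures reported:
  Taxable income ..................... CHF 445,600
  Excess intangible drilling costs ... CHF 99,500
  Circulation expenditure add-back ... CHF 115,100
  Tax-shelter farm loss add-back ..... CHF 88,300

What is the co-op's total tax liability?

CHF 145,215

Alternative minimum tax:
  Adjusted income: CHF 445,600 + CHF 99,500 + CHF 115,100 + CHF 88,300 = CHF 748,500
  Less exemption CHF 57,000 → base CHF 691,500
  CHF 691,500 × 21% = CHF 145,215

Standard income tax:
  CHF 252,000 × 12% = CHF 30,240
  CHF 33,000 × 24% = CHF 7,920
  CHF 160,600 × 30% = CHF 48,180
  → CHF 86,340

CHF 145,215 > CHF 86,340, so the alternative minimum tax is the binding amount.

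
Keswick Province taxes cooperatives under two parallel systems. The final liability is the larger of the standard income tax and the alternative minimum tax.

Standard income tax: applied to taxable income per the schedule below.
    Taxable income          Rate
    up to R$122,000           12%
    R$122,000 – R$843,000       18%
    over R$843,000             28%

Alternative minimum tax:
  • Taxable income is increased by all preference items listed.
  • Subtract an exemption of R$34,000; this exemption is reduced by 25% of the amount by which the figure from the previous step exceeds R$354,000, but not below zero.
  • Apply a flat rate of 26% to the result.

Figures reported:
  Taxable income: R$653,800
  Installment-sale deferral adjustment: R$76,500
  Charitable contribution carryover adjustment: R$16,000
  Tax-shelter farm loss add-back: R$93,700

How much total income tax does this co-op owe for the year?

Alternative minimum tax:
  Adjusted income: R$653,800 + R$76,500 + R$16,000 + R$93,700 = R$840,000
  Exemption: 25% × (R$840,000 − R$354,000) = R$121,500 ≥ R$34,000, so the exemption is fully phased out
  Base: R$840,000 − R$0 = R$840,000
  R$840,000 × 26% = R$218,400

Standard income tax:
  R$122,000 × 12% = R$14,640
  R$531,800 × 18% = R$95,724
  → R$110,364

R$218,400 > R$110,364, so the alternative minimum tax is the binding amount.

R$218,400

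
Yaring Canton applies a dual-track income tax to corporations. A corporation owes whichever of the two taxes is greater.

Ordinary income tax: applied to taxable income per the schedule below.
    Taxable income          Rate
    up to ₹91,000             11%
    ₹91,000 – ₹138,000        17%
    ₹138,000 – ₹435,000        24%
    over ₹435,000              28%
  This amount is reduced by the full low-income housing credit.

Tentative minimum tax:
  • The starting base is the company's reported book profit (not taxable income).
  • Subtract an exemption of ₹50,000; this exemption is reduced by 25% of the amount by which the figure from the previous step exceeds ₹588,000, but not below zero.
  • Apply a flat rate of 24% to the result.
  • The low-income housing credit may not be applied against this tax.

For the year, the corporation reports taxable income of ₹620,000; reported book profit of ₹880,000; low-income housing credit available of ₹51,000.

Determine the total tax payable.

₹211,200

Ordinary income tax:
  ₹91,000 × 11% = ₹10,010
  ₹47,000 × 17% = ₹7,990
  ₹297,000 × 24% = ₹71,280
  ₹185,000 × 28% = ₹51,800
  → ₹141,080
  Less low-income housing credit ₹51,000 → ₹90,080

Tentative minimum tax:
  Base (reported book profit): ₹880,000
  Exemption: 25% × (₹880,000 − ₹588,000) = ₹73,000 ≥ ₹50,000, so the exemption is fully phased out
  Base: ₹880,000 − ₹0 = ₹880,000
  ₹880,000 × 24% = ₹211,200

₹211,200 > ₹90,080, so the tentative minimum tax is the binding amount.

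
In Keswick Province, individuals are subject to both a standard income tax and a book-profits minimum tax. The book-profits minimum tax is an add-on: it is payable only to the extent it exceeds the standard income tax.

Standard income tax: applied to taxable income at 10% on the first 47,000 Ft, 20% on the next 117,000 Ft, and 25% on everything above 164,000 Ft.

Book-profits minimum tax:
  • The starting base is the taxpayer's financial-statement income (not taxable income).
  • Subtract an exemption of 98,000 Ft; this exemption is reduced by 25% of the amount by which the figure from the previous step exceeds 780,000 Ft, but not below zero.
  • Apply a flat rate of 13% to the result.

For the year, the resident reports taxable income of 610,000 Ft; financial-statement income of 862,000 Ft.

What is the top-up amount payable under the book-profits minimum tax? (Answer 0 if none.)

0 Ft

Standard income tax:
  47,000 Ft × 10% = 4,700 Ft
  117,000 Ft × 20% = 23,400 Ft
  446,000 Ft × 25% = 111,500 Ft
  → 139,600 Ft

Book-profits minimum tax:
  Base (financial-statement income): 862,000 Ft
  Exemption: 98,000 Ft − 25% × (862,000 Ft − 780,000 Ft) = 98,000 Ft − 20,500 Ft = 77,500 Ft
  Base: 862,000 Ft − 77,500 Ft = 784,500 Ft
  784,500 Ft × 13% = 101,985 Ft

101,985 Ft ≤ 139,600 Ft, so no add-on is due.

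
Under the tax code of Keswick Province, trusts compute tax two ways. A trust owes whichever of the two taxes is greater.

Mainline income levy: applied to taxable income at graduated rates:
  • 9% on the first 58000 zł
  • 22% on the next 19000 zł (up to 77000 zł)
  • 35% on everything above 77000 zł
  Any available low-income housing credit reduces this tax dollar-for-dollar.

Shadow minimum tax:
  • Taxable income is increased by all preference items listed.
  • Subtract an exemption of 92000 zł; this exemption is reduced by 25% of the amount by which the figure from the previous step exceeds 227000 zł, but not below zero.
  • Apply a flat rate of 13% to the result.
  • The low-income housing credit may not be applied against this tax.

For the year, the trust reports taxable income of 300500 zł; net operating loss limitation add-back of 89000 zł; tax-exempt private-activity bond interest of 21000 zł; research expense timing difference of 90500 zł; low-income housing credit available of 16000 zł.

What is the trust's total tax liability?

71625 zł

Shadow minimum tax:
  Adjusted income: 300500 zł + 89000 zł + 21000 zł + 90500 zł = 501000 zł
  Exemption: 92000 zł − 25% × (501000 zł − 227000 zł) = 92000 zł − 68500 zł = 23500 zł
  Base: 501000 zł − 23500 zł = 477500 zł
  477500 zł × 13% = 62075 zł

Mainline income levy:
  58000 zł × 9% = 5220 zł
  19000 zł × 22% = 4180 zł
  223500 zł × 35% = 78225 zł
  → 87625 zł
  Less low-income housing credit 16000 zł → 71625 zł

71625 zł > 62075 zł, so the mainline income levy governs.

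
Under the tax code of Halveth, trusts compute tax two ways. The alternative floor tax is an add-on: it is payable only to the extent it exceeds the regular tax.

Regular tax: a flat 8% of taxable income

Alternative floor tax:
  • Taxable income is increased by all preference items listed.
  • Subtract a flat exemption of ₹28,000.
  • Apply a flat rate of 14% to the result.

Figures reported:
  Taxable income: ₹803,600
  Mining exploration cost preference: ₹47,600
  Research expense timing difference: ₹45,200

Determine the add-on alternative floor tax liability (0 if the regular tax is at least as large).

₹57,288

Regular tax:
  ₹803,600 × 8% = ₹64,288

Alternative floor tax:
  Adjusted income: ₹803,600 + ₹47,600 + ₹45,200 = ₹896,400
  Less exemption ₹28,000 → base ₹868,400
  ₹868,400 × 14% = ₹121,576

Excess of alternative floor tax over regular tax: ₹121,576 − ₹64,288 = ₹57,288.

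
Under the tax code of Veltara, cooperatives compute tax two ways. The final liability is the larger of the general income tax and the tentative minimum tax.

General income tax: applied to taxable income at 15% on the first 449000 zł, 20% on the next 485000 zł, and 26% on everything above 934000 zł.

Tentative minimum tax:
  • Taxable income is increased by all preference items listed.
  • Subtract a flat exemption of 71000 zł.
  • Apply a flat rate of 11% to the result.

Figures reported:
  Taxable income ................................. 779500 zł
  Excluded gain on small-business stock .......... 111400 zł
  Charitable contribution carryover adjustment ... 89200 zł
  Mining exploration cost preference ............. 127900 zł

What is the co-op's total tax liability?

133450 zł

Tentative minimum tax:
  Adjusted income: 779500 zł + 111400 zł + 89200 zł + 127900 zł = 1108000 zł
  Less exemption 71000 zł → base 1037000 zł
  1037000 zł × 11% = 114070 zł

General income tax:
  449000 zł × 15% = 67350 zł
  330500 zł × 20% = 66100 zł
  → 133450 zł

133450 zł > 114070 zł, so the general income tax governs.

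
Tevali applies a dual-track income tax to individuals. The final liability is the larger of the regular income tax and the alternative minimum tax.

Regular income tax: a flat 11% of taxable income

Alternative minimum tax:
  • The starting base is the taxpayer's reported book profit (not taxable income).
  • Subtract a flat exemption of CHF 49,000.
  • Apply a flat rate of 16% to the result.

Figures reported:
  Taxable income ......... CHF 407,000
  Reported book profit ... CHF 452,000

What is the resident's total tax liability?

Regular income tax:
  CHF 407,000 × 11% = CHF 44,770

Alternative minimum tax:
  Base (reported book profit): CHF 452,000
  Less exemption CHF 49,000 → base CHF 403,000
  CHF 403,000 × 16% = CHF 64,480

CHF 64,480 > CHF 44,770, so the alternative minimum tax is the binding amount.

CHF 64,480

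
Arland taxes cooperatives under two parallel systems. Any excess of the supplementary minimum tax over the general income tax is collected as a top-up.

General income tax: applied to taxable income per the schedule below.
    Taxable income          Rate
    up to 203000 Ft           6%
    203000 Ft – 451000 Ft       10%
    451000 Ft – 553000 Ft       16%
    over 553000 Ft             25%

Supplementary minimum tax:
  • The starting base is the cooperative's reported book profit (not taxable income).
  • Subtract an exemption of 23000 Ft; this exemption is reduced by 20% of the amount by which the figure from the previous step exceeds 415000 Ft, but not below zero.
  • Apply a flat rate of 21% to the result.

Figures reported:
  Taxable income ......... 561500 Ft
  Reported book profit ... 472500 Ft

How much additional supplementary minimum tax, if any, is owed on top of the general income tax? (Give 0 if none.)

Supplementary minimum tax:
  Base (reported book profit): 472500 Ft
  Exemption: 23000 Ft − 20% × (472500 Ft − 415000 Ft) = 23000 Ft − 11500 Ft = 11500 Ft
  Base: 472500 Ft − 11500 Ft = 461000 Ft
  461000 Ft × 21% = 96810 Ft

General income tax:
  203000 Ft × 6% = 12180 Ft
  248000 Ft × 10% = 24800 Ft
  102000 Ft × 16% = 16320 Ft
  8500 Ft × 25% = 2125 Ft
  → 55425 Ft

Excess of supplementary minimum tax over general income tax: 96810 Ft − 55425 Ft = 41385 Ft.

41385 Ft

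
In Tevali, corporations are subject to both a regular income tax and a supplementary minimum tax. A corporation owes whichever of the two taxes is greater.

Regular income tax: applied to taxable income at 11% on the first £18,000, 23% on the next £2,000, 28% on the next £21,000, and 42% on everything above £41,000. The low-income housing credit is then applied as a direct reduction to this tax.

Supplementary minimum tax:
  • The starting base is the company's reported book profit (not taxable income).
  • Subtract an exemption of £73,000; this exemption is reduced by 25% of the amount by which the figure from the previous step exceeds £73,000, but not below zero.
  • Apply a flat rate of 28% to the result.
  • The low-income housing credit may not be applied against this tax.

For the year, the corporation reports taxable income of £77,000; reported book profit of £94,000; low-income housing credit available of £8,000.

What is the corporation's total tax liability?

Regular income tax:
  £18,000 × 11% = £1,980
  £2,000 × 23% = £460
  £21,000 × 28% = £5,880
  £36,000 × 42% = £15,120
  → £23,440
  Less low-income housing credit £8,000 → £15,440

Supplementary minimum tax:
  Base (reported book profit): £94,000
  Exemption: £73,000 − 25% × (£94,000 − £73,000) = £73,000 − £5,250 = £67,750
  Base: £94,000 − £67,750 = £26,250
  £26,250 × 28% = £7,350

£15,440 > £7,350, so the regular income tax governs.

£15,440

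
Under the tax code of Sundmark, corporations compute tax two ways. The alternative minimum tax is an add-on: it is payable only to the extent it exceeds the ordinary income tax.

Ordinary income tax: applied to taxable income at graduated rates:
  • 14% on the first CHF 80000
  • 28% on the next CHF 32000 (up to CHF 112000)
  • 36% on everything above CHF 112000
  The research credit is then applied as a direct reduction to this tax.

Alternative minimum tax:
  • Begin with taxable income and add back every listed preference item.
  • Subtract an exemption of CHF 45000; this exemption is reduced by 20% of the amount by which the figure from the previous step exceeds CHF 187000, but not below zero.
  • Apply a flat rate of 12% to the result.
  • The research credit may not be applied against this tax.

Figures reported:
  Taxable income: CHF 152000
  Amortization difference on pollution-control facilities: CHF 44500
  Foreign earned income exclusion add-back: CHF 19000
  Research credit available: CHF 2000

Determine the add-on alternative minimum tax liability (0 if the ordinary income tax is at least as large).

Alternative minimum tax:
  Adjusted income: CHF 152000 + CHF 44500 + CHF 19000 = CHF 215500
  Exemption: CHF 45000 − 20% × (CHF 215500 − CHF 187000) = CHF 45000 − CHF 5700 = CHF 39300
  Base: CHF 215500 − CHF 39300 = CHF 176200
  CHF 176200 × 12% = CHF 21144

Ordinary income tax:
  CHF 80000 × 14% = CHF 11200
  CHF 32000 × 28% = CHF 8960
  CHF 40000 × 36% = CHF 14400
  → CHF 34560
  Less research credit CHF 2000 → CHF 32560

CHF 21144 ≤ CHF 32560, so no add-on is due.

CHF 0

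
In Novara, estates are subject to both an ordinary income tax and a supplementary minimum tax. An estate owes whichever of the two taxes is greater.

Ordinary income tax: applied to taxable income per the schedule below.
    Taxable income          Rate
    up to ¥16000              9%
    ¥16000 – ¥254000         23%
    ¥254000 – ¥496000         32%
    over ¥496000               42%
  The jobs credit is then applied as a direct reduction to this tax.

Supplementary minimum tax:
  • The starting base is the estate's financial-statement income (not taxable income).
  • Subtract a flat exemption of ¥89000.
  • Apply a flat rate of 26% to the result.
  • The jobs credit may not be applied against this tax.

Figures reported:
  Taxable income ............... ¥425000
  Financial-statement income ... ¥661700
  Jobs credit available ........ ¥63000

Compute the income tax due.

¥148902

Supplementary minimum tax:
  Base (financial-statement income): ¥661700
  Less exemption ¥89000 → base ¥572700
  ¥572700 × 26% = ¥148902

Ordinary income tax:
  ¥16000 × 9% = ¥1440
  ¥238000 × 23% = ¥54740
  ¥171000 × 32% = ¥54720
  → ¥110900
  Less jobs credit ¥63000 → ¥47900

¥148902 > ¥47900, so the supplementary minimum tax is the binding amount.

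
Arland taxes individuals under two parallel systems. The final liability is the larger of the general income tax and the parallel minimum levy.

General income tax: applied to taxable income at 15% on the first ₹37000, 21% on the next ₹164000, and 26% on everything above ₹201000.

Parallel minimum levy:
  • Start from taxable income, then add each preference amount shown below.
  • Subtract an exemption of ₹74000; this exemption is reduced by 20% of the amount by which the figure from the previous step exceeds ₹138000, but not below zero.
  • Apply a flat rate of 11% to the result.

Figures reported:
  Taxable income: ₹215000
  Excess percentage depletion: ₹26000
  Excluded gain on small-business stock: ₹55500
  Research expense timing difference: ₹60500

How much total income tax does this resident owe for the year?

₹43630

General income tax:
  ₹37000 × 15% = ₹5550
  ₹164000 × 21% = ₹34440
  ₹14000 × 26% = ₹3640
  → ₹43630

Parallel minimum levy:
  Adjusted income: ₹215000 + ₹26000 + ₹55500 + ₹60500 = ₹357000
  Exemption: ₹74000 − 20% × (₹357000 − ₹138000) = ₹74000 − ₹43800 = ₹30200
  Base: ₹357000 − ₹30200 = ₹326800
  ₹326800 × 11% = ₹35948

₹43630 > ₹35948, so the general income tax governs.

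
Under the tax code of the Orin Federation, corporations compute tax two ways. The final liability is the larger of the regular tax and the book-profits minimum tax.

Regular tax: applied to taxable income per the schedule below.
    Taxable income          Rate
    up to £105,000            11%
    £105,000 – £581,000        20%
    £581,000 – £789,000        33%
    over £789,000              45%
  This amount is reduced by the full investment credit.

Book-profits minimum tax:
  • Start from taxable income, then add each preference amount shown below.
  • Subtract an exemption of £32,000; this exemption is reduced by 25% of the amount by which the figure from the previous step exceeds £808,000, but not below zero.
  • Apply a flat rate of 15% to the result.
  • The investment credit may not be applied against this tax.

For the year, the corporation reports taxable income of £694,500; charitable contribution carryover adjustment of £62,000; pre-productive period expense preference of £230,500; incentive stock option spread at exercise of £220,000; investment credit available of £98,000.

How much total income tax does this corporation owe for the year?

Regular tax:
  £105,000 × 11% = £11,550
  £476,000 × 20% = £95,200
  £113,500 × 33% = £37,455
  → £144,205
  Less investment credit £98,000 → £46,205

Book-profits minimum tax:
  Adjusted income: £694,500 + £62,000 + £230,500 + £220,000 = £1,207,000
  Exemption: 25% × (£1,207,000 − £808,000) = £99,750 ≥ £32,000, so the exemption is fully phased out
  Base: £1,207,000 − £0 = £1,207,000
  £1,207,000 × 15% = £181,050

£181,050 > £46,205, so the book-profits minimum tax is the binding amount.

£181,050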